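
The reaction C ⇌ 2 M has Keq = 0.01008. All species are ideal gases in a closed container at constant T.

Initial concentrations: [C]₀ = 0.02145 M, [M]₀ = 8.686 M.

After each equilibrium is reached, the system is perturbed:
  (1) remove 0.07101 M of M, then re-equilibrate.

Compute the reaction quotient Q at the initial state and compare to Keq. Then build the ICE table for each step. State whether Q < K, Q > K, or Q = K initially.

Q₀ = 3517 vs Keq = 0.01008 ⇒ Q>K, reverse
Step 1:
                   C          M
  init       0.02145      8.686
  Δ            4.239     -8.479
  eq           4.261     0.2072
  solve Keq expr → x = -4.239; check Q = 0.01008
Then remove 0.07101 M of M.
Step 2:
                   C          M
  init         4.261     0.1362
  Δ         -0.03508    0.07016
  eq           4.226     0.2064
  solve Keq expr → x = 0.03508; check Q = 0.01008

Q₀ = 3517; Q > K (proceeds reverse)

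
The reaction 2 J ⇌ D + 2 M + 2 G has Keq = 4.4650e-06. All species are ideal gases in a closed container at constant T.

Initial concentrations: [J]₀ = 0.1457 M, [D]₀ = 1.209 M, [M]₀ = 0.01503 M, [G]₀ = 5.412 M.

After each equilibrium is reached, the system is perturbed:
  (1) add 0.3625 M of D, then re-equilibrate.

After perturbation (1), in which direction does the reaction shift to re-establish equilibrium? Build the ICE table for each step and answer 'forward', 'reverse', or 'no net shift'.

Direction: reverse

Q₀ = 0.3768 vs Keq = 4.4650e-06 ⇒ Q>K, reverse
Step 1:
                    J           D           M           G
  init         0.1457       1.209     0.01503       5.412
  Δ           0.01497   -0.007486    -0.01497    -0.01497
  eq           0.1607       1.202  5.7390e-05       5.397
  solve Keq expr → x = -0.007486; check Q = 4.4650e-06
Then add 0.3625 M of D.
Step 2:
                    J           D           M           G
  init         0.1607       1.564  5.7390e-05       5.397
  Δ        7.0862e-06 -3.5431e-06 -7.0862e-06 -7.0862e-06
  eq           0.1607       1.564  5.0303e-05       5.397
  solve Keq expr → x = -3.5431e-06; check Q = 4.4650e-06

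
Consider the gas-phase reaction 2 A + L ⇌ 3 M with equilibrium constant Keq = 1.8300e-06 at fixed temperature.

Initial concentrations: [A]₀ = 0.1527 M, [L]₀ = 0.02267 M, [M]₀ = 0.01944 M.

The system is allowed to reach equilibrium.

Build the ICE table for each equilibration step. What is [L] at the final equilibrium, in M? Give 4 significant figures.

[L]_eq = 0.02877 M

Q₀ = 0.0139 vs Keq = 1.8300e-06 ⇒ Q>K, reverse
Step 1:
                  A         L         M
  I          0.1527   0.02267   0.01944
  C         0.01221  0.006104  -0.01831
  E          0.1649   0.02877  0.001127
  solve Keq expr → x = -0.006104; check Q = 1.8300e-06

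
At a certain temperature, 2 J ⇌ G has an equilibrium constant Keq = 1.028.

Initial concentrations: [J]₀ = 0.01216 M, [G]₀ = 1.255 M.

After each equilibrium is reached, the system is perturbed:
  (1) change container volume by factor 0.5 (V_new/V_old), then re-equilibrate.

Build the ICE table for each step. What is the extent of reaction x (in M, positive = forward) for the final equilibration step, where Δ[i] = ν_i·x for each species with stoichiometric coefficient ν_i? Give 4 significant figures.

Q₀ = 8487 vs Keq = 1.028 ⇒ Q>K, reverse
Step 1:
                    J           G
  init        0.01216       1.255
  Δ            0.8786     -0.4393
  eq           0.8908      0.8157
  solve Keq expr → x = -0.4393; check Q = 1.028
Then change container volume by factor 0.5 (V_new/V_old).
Step 2:
                    J           G
  init          1.782       1.631
  Δ           -0.4396      0.2198
  eq            1.342       1.851
  solve Keq expr → x = 0.2198; check Q = 1.028

x = 0.2198 M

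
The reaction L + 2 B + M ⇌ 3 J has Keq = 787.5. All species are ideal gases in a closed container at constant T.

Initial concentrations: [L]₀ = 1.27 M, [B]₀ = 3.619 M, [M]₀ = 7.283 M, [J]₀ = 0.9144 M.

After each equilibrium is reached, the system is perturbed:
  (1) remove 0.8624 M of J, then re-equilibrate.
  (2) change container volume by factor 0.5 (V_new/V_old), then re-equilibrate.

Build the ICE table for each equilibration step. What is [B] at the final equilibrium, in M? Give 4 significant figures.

[B]_eq = 2.178 M

Q₀ = 0.006311 vs Keq = 787.5 ⇒ Q<K, forward
Step 1:
                  L         B         M         J
  init         1.27     3.619     7.283    0.9144
  Δ          -1.253    -2.505    -1.253     3.758
  eq        0.01732     1.114      6.03     4.672
  solve Keq expr → x = 1.253; check Q = 787.5
Then remove 0.8624 M of J.
Step 2:
                  L         B         M         J
  init      0.01732     1.114      6.03      3.81
  Δ       -0.007488  -0.01498 -0.007488   0.02246
  eq       0.009833     1.099     6.023     3.833
  solve Keq expr → x = 0.007488; check Q = 787.5
Then change container volume by factor 0.5 (V_new/V_old).
Step 3:
                  L         B         M         J
  init      0.01967     2.197     12.05     7.665
  Δ       -0.009539  -0.01908 -0.009539   0.02862
  eq        0.01013     2.178     12.04     7.694
  solve Keq expr → x = 0.009539; check Q = 787.5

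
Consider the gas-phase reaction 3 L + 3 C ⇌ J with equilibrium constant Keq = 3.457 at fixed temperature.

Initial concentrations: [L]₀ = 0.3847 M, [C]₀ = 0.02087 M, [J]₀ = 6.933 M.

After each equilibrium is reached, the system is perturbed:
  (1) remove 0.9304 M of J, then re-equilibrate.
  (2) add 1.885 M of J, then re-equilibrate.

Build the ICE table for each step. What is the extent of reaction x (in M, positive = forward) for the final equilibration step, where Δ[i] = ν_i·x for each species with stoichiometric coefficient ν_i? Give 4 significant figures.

x = -0.01729 M

Q₀ = 1.3396e+07 vs Keq = 3.457 ⇒ Q>K, reverse
Step 1:
                   L          C          J
  Initial     0.3847    0.02087      6.933
  Change      0.9264     0.9264    -0.3088
  Equil        1.311     0.9473      6.624
  solve Keq expr → x = -0.3088; check Q = 3.457
Then remove 0.9304 M of J.
Step 2:
                   L          C          J
  Initial      1.311     0.9473      5.694
  Change    -0.02711   -0.02711   0.009036
  Equil        1.284     0.9202      5.703
  solve Keq expr → x = 0.009036; check Q = 3.457
Then add 1.885 M of J.
Step 3:
                   L          C          J
  Initial      1.284     0.9202      7.588
  Change     0.05187    0.05187   -0.01729
  Equil        1.336     0.9721      7.571
  solve Keq expr → x = -0.01729; check Q = 3.457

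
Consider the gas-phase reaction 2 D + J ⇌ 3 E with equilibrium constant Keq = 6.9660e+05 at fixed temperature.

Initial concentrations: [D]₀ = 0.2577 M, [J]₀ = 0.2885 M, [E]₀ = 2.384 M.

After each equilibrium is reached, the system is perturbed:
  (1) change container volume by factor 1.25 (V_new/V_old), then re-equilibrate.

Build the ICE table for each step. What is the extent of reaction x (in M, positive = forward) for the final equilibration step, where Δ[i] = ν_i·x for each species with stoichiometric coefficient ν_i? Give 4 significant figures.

x = 0 M

Q₀ = 707.2 vs Keq = 6.9660e+05 ⇒ Q<K, forward
Step 1:
                  D         J         E
  Initial    0.2577    0.2885     2.384
  Change    -0.2443   -0.1222    0.3665
  Equil      0.0134    0.1663      2.75
  solve Keq expr → x = 0.1222; check Q = 6.9660e+05
Then change container volume by factor 1.25 (V_new/V_old).
Step 2:
                  D         J         E
  Initial   0.01072    0.1331       2.2
  Change          0         0         0
  Equil     0.01072    0.1331       2.2
  solve Keq expr → x = 0; check Q = 6.9660e+05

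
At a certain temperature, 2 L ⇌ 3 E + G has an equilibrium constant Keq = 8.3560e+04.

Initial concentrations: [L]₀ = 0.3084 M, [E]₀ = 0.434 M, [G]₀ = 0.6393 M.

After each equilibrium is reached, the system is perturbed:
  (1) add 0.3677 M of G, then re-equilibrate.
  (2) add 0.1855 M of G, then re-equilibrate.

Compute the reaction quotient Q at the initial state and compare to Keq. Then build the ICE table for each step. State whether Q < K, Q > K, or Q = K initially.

Q₀ = 0.5495; Q < K (proceeds forward)

Q₀ = 0.5495 vs Keq = 8.3560e+04 ⇒ Q<K, forward
Step 1:
                    L           E           G
  I            0.3084       0.434      0.6393
  C           -0.3058      0.4587      0.1529
  E          0.002597      0.8927      0.7922
  solve Keq expr → x = 0.1529; check Q = 8.3560e+04
Then add 0.3677 M of G.
Step 2:
                    L           E           G
  I          0.002597      0.8927        1.16
  C        5.4079e-04 -8.1118e-04 -2.7039e-04
  E          0.003138      0.8919        1.16
  solve Keq expr → x = -2.7039e-04; check Q = 8.3560e+04
Then add 0.1855 M of G.
Step 3:
                    L           E           G
  I          0.003138      0.8919       1.345
  C        2.3947e-04 -3.5921e-04 -1.1974e-04
  E          0.003377      0.8915       1.345
  solve Keq expr → x = -1.1974e-04; check Q = 8.3560e+04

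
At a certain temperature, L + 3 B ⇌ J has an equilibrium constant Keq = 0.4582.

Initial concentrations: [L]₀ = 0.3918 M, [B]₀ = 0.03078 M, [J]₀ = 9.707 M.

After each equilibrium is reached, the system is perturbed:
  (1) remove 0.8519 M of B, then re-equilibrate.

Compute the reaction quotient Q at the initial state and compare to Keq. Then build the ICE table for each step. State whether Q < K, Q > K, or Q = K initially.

Q₀ = 8.4960e+05 vs Keq = 0.4582 ⇒ Q>K, reverse
Step 1:
                   L          B          J
  Initial     0.3918    0.03078      9.707
  Change      0.8278      2.483    -0.8278
  Equil         1.22      2.514      8.879
  solve Keq expr → x = -0.8278; check Q = 0.4582
Then remove 0.8519 M of B.
Step 2:
                   L          B          J
  Initial       1.22      1.662      8.879
  Change      0.2301     0.6904    -0.2301
  Equil         1.45      2.353      8.649
  solve Keq expr → x = -0.2301; check Q = 0.4582

Q₀ = 8.4960e+05; Q > K (proceeds reverse)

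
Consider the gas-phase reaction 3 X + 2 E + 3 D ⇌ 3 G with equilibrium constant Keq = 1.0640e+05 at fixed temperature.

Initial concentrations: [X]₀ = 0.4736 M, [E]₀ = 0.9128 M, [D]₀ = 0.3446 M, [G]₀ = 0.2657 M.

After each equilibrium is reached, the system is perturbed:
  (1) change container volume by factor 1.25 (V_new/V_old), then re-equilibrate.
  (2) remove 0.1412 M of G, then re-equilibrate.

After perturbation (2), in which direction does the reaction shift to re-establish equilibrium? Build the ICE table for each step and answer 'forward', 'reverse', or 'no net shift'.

Q₀ = 5.179 vs Keq = 1.0640e+05 ⇒ Q<K, forward
Step 1:
                  X         E         D         G
  init       0.4736    0.9128    0.3446    0.2657
  Δ         -0.2741   -0.1828   -0.2741    0.2741
  eq         0.1995      0.73   0.07045    0.5398
  solve Keq expr → x = 0.09138; check Q = 1.0640e+05
Then change container volume by factor 1.25 (V_new/V_old).
Step 2:
                  X         E         D         G
  init       0.1596     0.584   0.05636    0.4319
  Δ         0.01497  0.009983   0.01497  -0.01497
  eq         0.1745     0.594   0.07134    0.4169
  solve Keq expr → x = -0.004992; check Q = 1.0640e+05
Then remove 0.1412 M of G.
Step 3:
                  X         E         D         G
  init       0.1745     0.594   0.07134    0.2757
  Δ        -0.01582  -0.01055  -0.01582   0.01582
  eq         0.1587    0.5835   0.05551    0.2915
  solve Keq expr → x = 0.005274; check Q = 1.0640e+05

Direction: forward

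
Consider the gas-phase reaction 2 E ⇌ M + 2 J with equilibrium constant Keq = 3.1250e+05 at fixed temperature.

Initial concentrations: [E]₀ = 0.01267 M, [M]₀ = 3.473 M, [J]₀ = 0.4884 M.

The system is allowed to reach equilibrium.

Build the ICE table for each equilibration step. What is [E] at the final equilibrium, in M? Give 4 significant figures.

[E]_eq = 0.001666 M

Q₀ = 5161 vs Keq = 3.1250e+05 ⇒ Q<K, forward
Step 1:
                   E          M          J
  Initial    0.01267      3.473     0.4884
  Change      -0.011   0.005502      0.011
  Equil     0.001666      3.479     0.4994
  solve Keq expr → x = 0.005502; check Q = 3.1250e+05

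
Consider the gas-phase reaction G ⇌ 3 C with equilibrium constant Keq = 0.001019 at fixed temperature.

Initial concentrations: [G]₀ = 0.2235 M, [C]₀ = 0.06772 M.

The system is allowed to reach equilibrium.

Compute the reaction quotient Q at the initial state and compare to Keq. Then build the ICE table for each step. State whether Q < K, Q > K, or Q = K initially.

Q₀ = 0.00139; Q > K (proceeds reverse)

Q₀ = 0.00139 vs Keq = 0.001019 ⇒ Q>K, reverse
Step 1:
                   G          C
  Initial     0.2235    0.06772
  Change    0.002152  -0.006456
  Equil       0.2257    0.06126
  solve Keq expr → x = -0.002152; check Q = 0.001019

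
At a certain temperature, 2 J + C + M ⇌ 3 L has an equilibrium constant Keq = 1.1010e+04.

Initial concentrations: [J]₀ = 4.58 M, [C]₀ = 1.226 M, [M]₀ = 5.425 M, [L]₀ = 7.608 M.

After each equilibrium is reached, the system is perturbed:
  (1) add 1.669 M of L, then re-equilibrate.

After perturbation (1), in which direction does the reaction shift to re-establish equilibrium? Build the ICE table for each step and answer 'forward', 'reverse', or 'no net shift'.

Direction: reverse

Q₀ = 3.156 vs Keq = 1.1010e+04 ⇒ Q<K, forward
Step 1:
                    J           C           M           L
  Initial        4.58       1.226       5.425       7.608
  Change       -2.439      -1.219      -1.219       3.658
  Equil         2.141    0.006733       4.206       11.27
  solve Keq expr → x = 1.219; check Q = 1.1010e+04
Then add 1.669 M of L.
Step 2:
                    J           C           M           L
  Initial       2.141    0.006733       4.206       12.93
  Change     0.006725    0.003362    0.003362    -0.01009
  Equil         2.148      0.0101       4.209       12.92
  solve Keq expr → x = -0.003362; check Q = 1.1010e+04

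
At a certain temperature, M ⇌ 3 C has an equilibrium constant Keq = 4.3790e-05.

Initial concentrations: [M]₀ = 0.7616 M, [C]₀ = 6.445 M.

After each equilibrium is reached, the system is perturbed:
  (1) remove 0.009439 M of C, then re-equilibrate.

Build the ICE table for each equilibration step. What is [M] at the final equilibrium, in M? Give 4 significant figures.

[M]_eq = 2.89 M

Q₀ = 351.5 vs Keq = 4.3790e-05 ⇒ Q>K, reverse
Step 1:
                  M         C
  Initial    0.7616     6.445
  Change      2.132    -6.395
  Equil       2.893   0.05022
  solve Keq expr → x = -2.132; check Q = 4.3790e-05
Then remove 0.009439 M of C.
Step 2:
                  M         C
  Initial     2.893   0.04079
  Change   -0.00314  0.009421
  Equil        2.89   0.05021
  solve Keq expr → x = 0.00314; check Q = 4.3790e-05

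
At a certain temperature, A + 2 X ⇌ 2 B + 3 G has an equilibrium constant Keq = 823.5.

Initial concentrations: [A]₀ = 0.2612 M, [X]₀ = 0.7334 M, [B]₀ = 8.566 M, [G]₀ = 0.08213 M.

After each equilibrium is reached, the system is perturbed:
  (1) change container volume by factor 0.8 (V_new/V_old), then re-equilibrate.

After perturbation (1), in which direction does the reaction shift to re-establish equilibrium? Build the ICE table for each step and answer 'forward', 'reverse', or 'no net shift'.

Q₀ = 0.2893 vs Keq = 823.5 ⇒ Q<K, forward
Step 1:
                   A          X          B          G
  init        0.2612     0.7334      8.566    0.08213
  Δ          -0.1604    -0.3209     0.3209     0.4813
  eq          0.1008     0.4125      8.887     0.5634
  solve Keq expr → x = 0.1604; check Q = 823.5
Then change container volume by factor 0.8 (V_new/V_old).
Step 2:
                   A          X          B          G
  init         0.126     0.5157      11.11     0.7043
  Δ           0.0156    0.03121   -0.03121   -0.04681
  eq          0.1416     0.5469      11.08     0.6574
  solve Keq expr → x = -0.0156; check Q = 823.5

Direction: reverse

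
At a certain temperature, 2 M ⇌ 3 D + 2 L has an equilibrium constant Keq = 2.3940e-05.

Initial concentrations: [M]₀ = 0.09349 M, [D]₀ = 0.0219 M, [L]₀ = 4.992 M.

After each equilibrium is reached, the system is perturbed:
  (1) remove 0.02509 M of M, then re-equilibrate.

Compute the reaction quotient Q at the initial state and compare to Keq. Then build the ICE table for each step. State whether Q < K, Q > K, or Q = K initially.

Q₀ = 0.02995; Q > K (proceeds reverse)

Q₀ = 0.02995 vs Keq = 2.3940e-05 ⇒ Q>K, reverse
Step 1:
                    M           D           L
  Initial     0.09349      0.0219       4.992
  Change      0.01312    -0.01968    -0.01312
  Equil        0.1066    0.002222       4.979
  solve Keq expr → x = -0.006559; check Q = 2.3940e-05
Then remove 0.02509 M of M.
Step 2:
                    M           D           L
  Initial     0.08152    0.002222       4.979
  Change   2.4021e-04 -3.6032e-04 -2.4021e-04
  Equil       0.08176    0.001862       4.979
  solve Keq expr → x = -1.2011e-04; check Q = 2.3940e-05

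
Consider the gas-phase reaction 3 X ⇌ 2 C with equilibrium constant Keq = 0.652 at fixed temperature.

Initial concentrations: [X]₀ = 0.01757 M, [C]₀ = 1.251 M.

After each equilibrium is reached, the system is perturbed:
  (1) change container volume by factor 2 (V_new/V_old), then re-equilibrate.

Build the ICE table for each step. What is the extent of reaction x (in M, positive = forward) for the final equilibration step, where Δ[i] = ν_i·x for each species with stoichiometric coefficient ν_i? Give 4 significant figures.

Q₀ = 2.8854e+05 vs Keq = 0.652 ⇒ Q>K, reverse
Step 1:
                  X         C
  Initial   0.01757     1.251
  Change     0.8677   -0.5785
  Equil      0.8852    0.6725
  solve Keq expr → x = -0.2892; check Q = 0.652
Then change container volume by factor 2 (V_new/V_old).
Step 2:
                  X         C
  Initial    0.4426    0.3363
  Change    0.06559  -0.04373
  Equil      0.5082    0.2925
  solve Keq expr → x = -0.02186; check Q = 0.652

x = -0.02186 M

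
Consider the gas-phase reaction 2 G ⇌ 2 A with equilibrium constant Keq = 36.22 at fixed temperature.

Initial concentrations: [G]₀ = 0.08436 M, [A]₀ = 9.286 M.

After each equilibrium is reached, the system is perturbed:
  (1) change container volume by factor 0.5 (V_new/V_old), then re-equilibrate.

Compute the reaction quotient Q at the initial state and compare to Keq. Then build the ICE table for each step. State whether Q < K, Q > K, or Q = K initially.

Q₀ = 1.2117e+04; Q > K (proceeds reverse)

Q₀ = 1.2117e+04 vs Keq = 36.22 ⇒ Q>K, reverse
Step 1:
                  G         A
  I         0.08436     9.286
  C           1.251    -1.251
  E           1.335     8.035
  solve Keq expr → x = -0.6254; check Q = 36.22
Then change container volume by factor 0.5 (V_new/V_old).
Step 2:
                  G         A
  I            2.67     16.07
  C               0         0
  E            2.67     16.07
  solve Keq expr → x = 0; check Q = 36.22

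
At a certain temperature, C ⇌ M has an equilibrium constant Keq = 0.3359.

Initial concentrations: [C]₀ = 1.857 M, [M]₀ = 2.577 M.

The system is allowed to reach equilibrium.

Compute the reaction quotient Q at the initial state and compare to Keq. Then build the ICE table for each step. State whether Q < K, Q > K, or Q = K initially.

Q₀ = 1.388 vs Keq = 0.3359 ⇒ Q>K, reverse
Step 1:
                   C          M
  Initial      1.857      2.577
  Change       1.462     -1.462
  Equil        3.319      1.115
  solve Keq expr → x = -1.462; check Q = 0.3359

Q₀ = 1.388; Q > K (proceeds reverse)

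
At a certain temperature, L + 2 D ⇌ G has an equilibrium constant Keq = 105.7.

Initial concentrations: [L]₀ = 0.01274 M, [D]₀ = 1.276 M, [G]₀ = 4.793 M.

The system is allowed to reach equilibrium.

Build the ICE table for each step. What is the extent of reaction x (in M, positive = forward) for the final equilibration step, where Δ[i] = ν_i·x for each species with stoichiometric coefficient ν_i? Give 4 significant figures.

x = -0.01386 M

Q₀ = 231.1 vs Keq = 105.7 ⇒ Q>K, reverse
Step 1:
                    L           D           G
  Initial     0.01274       1.276       4.793
  Change      0.01386     0.02772    -0.01386
  Equil        0.0266       1.304       4.779
  solve Keq expr → x = -0.01386; check Q = 105.7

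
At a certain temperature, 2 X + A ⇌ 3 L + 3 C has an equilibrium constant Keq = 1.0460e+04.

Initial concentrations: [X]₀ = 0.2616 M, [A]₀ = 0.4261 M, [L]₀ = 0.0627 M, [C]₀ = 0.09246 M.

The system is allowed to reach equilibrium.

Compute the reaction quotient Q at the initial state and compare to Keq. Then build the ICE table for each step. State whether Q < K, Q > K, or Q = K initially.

Q₀ = 6.6816e-06; Q < K (proceeds forward)

Q₀ = 6.6816e-06 vs Keq = 1.0460e+04 ⇒ Q<K, forward
Step 1:
                  X         A         L         C
  I          0.2616    0.4261    0.0627   0.09246
  C         -0.2598   -0.1299    0.3897    0.3897
  E         0.00183    0.2962    0.4524    0.4821
  solve Keq expr → x = 0.1299; check Q = 1.0460e+04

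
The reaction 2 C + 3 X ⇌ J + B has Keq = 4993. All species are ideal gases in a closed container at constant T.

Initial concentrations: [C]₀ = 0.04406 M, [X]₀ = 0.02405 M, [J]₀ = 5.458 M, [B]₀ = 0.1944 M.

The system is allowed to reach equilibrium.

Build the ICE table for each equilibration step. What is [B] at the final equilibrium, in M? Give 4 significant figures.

[B]_eq = 0.1402 M

Q₀ = 3.9291e+07 vs Keq = 4993 ⇒ Q>K, reverse
Step 1:
                    C           X           J           B
  I           0.04406     0.02405       5.458      0.1944
  C            0.1085      0.1627    -0.05425    -0.05425
  E            0.1526      0.1868       5.404      0.1402
  solve Keq expr → x = -0.05425; check Q = 4993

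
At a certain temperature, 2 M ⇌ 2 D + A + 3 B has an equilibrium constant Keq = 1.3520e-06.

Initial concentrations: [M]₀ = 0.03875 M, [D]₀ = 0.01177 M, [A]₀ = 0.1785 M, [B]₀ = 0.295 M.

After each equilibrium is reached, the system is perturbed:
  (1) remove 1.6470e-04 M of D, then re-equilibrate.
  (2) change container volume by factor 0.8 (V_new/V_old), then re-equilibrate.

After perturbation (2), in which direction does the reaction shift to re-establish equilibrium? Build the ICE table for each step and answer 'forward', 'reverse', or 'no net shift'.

Q₀ = 4.2278e-04 vs Keq = 1.3520e-06 ⇒ Q>K, reverse
Step 1:
                   M          D          A          B
  init       0.03875    0.01177     0.1785      0.295
  Δ          0.01083   -0.01083  -0.005414   -0.01624
  eq         0.04958 9.4148e-04     0.1731     0.2788
  solve Keq expr → x = -0.005414; check Q = 1.3520e-06
Then remove 1.6470e-04 M of D.
Step 2:
                   M          D          A          B
  init       0.04958 7.7678e-04     0.1731     0.2788
  Δ       -1.6023e-04 1.6023e-04 8.0114e-05 2.4034e-04
  eq         0.04942 9.3701e-04     0.1732      0.279
  solve Keq expr → x = 8.0114e-05; check Q = 1.3520e-06
Then change container volume by factor 0.8 (V_new/V_old).
Step 3:
                   M          D          A          B
  init       0.06177   0.001171     0.2165     0.3487
  Δ       4.1424e-04 -4.1424e-04 -2.0712e-04 -6.2137e-04
  eq         0.06219 7.5702e-04     0.2163     0.3481
  solve Keq expr → x = -2.0712e-04; check Q = 1.3520e-06

Direction: reverse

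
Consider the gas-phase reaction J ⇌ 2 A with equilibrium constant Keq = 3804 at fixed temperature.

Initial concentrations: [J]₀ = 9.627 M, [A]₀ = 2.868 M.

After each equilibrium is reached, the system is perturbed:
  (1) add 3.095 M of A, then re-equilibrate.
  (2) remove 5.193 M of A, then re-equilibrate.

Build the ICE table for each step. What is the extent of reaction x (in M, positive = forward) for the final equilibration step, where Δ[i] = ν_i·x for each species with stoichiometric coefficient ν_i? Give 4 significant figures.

x = 0.05963 M

Q₀ = 0.8544 vs Keq = 3804 ⇒ Q<K, forward
Step 1:
                   J          A
  Initial      9.627      2.868
  Change      -9.501         19
  Equil       0.1257      21.87
  solve Keq expr → x = 9.501; check Q = 3804
Then add 3.095 M of A.
Step 2:
                   J          A
  Initial     0.1257      24.97
  Change     0.03713   -0.07427
  Equil       0.1629      24.89
  solve Keq expr → x = -0.03713; check Q = 3804
Then remove 5.193 M of A.
Step 3:
                   J          A
  Initial     0.1629       19.7
  Change    -0.05963     0.1193
  Equil       0.1032      19.82
  solve Keq expr → x = 0.05963; check Q = 3804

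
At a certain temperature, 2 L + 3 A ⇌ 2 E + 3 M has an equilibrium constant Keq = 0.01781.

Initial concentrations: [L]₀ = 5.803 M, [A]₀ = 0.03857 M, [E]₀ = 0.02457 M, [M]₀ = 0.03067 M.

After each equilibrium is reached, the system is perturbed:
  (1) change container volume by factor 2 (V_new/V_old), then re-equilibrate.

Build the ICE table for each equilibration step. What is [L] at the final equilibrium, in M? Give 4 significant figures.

Q₀ = 9.0136e-06 vs Keq = 0.01781 ⇒ Q<K, forward
Step 1:
                    L           A           E           M
  init          5.803     0.03857     0.02457     0.03067
  Δ          -0.01973     -0.0296     0.01973      0.0296
  eq            5.783    0.008969      0.0443     0.06027
  solve Keq expr → x = 0.009867; check Q = 0.01781
Then change container volume by factor 2 (V_new/V_old).
Step 2:
                    L           A           E           M
  init          2.892    0.004484     0.02215     0.03014
  Δ                 0           0           0           0
  eq            2.892    0.004484     0.02215     0.03014
  solve Keq expr → x = 0; check Q = 0.01781

[L]_eq = 2.892 M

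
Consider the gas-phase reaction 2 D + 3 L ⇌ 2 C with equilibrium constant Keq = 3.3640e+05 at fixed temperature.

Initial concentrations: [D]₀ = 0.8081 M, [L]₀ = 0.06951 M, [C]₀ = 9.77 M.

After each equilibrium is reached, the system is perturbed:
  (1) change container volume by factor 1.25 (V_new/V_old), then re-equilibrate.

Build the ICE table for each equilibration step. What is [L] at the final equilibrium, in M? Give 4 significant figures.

Q₀ = 4.3523e+05 vs Keq = 3.3640e+05 ⇒ Q>K, reverse
Step 1:
                    D           L           C
  I            0.8081     0.06951        9.77
  C          0.003976    0.005964   -0.003976
  E            0.8121     0.07547       9.766
  solve Keq expr → x = -0.001988; check Q = 3.3640e+05
Then change container volume by factor 1.25 (V_new/V_old).
Step 2:
                    D           L           C
  I            0.6497     0.06038       7.813
  C          0.009536      0.0143   -0.009536
  E            0.6592     0.07468       7.803
  solve Keq expr → x = -0.004768; check Q = 3.3640e+05

[L]_eq = 0.07468 M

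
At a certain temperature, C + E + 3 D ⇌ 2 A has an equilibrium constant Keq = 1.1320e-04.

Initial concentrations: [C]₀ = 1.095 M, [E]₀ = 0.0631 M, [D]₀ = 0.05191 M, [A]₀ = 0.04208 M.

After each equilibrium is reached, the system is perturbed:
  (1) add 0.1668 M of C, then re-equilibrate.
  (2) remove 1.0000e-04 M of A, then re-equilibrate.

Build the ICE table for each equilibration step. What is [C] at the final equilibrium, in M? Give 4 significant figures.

[C]_eq = 1.283 M

Q₀ = 183.2 vs Keq = 1.1320e-04 ⇒ Q>K, reverse
Step 1:
                   C          E          D          A
  I            1.095     0.0631    0.05191    0.04208
  C          0.02098    0.02098    0.06293   -0.04195
  E            1.116    0.08408     0.1148 1.2683e-04
  solve Keq expr → x = -0.02098; check Q = 1.1320e-04
Then add 0.1668 M of C.
Step 2:
                   C          E          D          A
  I            1.283    0.08408     0.1148 1.2683e-04
  C       -4.5601e-06 -4.5601e-06 -1.3680e-05 9.1203e-06
  E            1.283    0.08407     0.1148 1.3595e-04
  solve Keq expr → x = 4.5601e-06; check Q = 1.1320e-04
Then remove 1.0000e-04 M of A.
Step 3:
                   C          E          D          A
  I            1.283    0.08407     0.1148 3.5952e-05
  C       -4.9846e-05 -4.9846e-05 -1.4954e-04 9.9692e-05
  E            1.283    0.08402     0.1147 1.3564e-04
  solve Keq expr → x = 4.9846e-05; check Q = 1.1320e-04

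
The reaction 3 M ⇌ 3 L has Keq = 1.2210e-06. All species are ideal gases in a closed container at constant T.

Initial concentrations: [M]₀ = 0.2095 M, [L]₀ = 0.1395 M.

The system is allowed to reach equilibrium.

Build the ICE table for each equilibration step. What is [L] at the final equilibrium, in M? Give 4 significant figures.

[L]_eq = 0.003691 M

Q₀ = 0.2952 vs Keq = 1.2210e-06 ⇒ Q>K, reverse
Step 1:
                  M         L
  I          0.2095    0.1395
  C          0.1358   -0.1358
  E          0.3453  0.003691
  solve Keq expr → x = -0.04527; check Q = 1.2210e-06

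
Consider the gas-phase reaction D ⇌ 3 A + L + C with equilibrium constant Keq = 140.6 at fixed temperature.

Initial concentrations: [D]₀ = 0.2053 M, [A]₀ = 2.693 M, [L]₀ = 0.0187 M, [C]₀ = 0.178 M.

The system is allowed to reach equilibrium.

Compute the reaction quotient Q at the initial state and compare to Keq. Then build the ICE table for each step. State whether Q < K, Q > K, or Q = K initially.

Q₀ = 0.3167 vs Keq = 140.6 ⇒ Q<K, forward
Step 1:
                    D           A           L           C
  init         0.2053       2.693      0.0187       0.178
  Δ           -0.1869      0.5608      0.1869      0.1869
  eq          0.01838       3.254      0.2056      0.3649
  solve Keq expr → x = 0.1869; check Q = 140.6

Q₀ = 0.3167; Q < K (proceeds forward)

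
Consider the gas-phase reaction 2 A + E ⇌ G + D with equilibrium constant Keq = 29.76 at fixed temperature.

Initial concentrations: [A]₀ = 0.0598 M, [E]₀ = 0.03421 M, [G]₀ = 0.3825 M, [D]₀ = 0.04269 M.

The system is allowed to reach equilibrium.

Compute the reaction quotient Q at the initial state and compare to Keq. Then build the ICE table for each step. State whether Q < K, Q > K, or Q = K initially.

Q₀ = 133.5 vs Keq = 29.76 ⇒ Q>K, reverse
Step 1:
                  A         E         G         D
  I          0.0598   0.03421    0.3825   0.04269
  C         0.02713   0.01357  -0.01357  -0.01357
  E         0.08693   0.04778    0.3689   0.02912
  solve Keq expr → x = -0.01357; check Q = 29.76

Q₀ = 133.5; Q > K (proceeds reverse)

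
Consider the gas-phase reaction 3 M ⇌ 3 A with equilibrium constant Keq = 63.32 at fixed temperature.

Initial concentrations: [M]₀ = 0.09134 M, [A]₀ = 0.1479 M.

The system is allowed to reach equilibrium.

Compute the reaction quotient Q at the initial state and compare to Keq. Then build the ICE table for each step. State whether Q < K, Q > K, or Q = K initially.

Q₀ = 4.245; Q < K (proceeds forward)

Q₀ = 4.245 vs Keq = 63.32 ⇒ Q<K, forward
Step 1:
                  M         A
  init      0.09134    0.1479
  Δ        -0.04336   0.04336
  eq        0.04798    0.1913
  solve Keq expr → x = 0.01445; check Q = 63.32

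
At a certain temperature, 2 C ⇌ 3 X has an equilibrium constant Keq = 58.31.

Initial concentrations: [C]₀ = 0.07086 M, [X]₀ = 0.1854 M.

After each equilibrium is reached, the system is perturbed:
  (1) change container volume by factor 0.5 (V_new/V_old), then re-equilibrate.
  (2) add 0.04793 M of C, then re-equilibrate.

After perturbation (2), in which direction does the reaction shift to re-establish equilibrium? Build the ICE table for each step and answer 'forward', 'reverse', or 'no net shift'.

Q₀ = 1.269 vs Keq = 58.31 ⇒ Q<K, forward
Step 1:
                    C           X
  I           0.07086      0.1854
  C            -0.053     0.07951
  E           0.01786      0.2649
  solve Keq expr → x = 0.0265; check Q = 58.31
Then change container volume by factor 0.5 (V_new/V_old).
Step 2:
                    C           X
  I           0.03571      0.5298
  C            0.0122     -0.0183
  E           0.04791      0.5115
  solve Keq expr → x = -0.006099; check Q = 58.31
Then add 0.04793 M of C.
Step 3:
                    C           X
  I           0.09584      0.5115
  C          -0.03939     0.05909
  E           0.05645      0.5706
  solve Keq expr → x = 0.0197; check Q = 58.31

Direction: forward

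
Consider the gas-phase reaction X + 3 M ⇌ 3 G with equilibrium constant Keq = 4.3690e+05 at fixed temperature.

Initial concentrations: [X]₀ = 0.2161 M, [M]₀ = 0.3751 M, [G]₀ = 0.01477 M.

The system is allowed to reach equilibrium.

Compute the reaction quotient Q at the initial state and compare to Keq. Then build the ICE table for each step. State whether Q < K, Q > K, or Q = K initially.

Q₀ = 2.8252e-04; Q < K (proceeds forward)

Q₀ = 2.8252e-04 vs Keq = 4.3690e+05 ⇒ Q<K, forward
Step 1:
                   X          M          G
  I           0.2161     0.3751    0.01477
  C          -0.1214    -0.3641     0.3641
  E          0.09472    0.01095     0.3789
  solve Keq expr → x = 0.1214; check Q = 4.3690e+05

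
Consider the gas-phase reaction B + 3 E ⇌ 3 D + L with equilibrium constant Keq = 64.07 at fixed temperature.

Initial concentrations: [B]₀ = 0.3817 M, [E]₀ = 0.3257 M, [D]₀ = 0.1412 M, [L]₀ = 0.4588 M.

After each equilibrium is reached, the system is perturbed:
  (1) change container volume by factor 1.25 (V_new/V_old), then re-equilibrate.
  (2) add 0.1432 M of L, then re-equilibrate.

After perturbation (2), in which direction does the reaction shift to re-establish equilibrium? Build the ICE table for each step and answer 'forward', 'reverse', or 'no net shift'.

Q₀ = 0.09794 vs Keq = 64.07 ⇒ Q<K, forward
Step 1:
                  B         E         D         L
  I          0.3817    0.3257    0.1412    0.4588
  C         -0.0727   -0.2181    0.2181    0.0727
  E           0.309    0.1076    0.3593    0.5315
  solve Keq expr → x = 0.0727; check Q = 64.07
Then change container volume by factor 1.25 (V_new/V_old).
Step 2:
                  B         E         D         L
  I          0.2472   0.08607    0.2874    0.4252
  C               0         0         0         0
  E          0.2472   0.08607    0.2874    0.4252
  solve Keq expr → x = 0; check Q = 64.07
Then add 0.1432 M of L.
Step 3:
                  B         E         D         L
  I          0.2472   0.08607    0.2874    0.5684
  C        0.002098  0.006293 -0.006293 -0.002098
  E          0.2493   0.09236    0.2812    0.5663
  solve Keq expr → x = -0.002098; check Q = 64.07

Direction: reverse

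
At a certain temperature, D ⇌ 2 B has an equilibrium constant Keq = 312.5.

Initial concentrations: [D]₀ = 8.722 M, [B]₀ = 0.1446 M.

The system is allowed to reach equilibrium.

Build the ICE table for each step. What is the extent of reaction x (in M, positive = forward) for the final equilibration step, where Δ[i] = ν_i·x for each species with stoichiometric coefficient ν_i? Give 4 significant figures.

x = 7.907 M

Q₀ = 0.002397 vs Keq = 312.5 ⇒ Q<K, forward
Step 1:
                   D          B
  Initial      8.722     0.1446
  Change      -7.907      15.81
  Equil        0.815      15.96
  solve Keq expr → x = 7.907; check Q = 312.5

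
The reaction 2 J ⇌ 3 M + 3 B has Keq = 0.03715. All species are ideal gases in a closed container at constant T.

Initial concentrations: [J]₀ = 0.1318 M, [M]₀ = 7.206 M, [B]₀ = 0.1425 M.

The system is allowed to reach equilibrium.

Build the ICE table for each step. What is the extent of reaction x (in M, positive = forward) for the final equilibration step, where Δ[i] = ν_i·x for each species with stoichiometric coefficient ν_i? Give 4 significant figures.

x = -0.04185 M

Q₀ = 62.33 vs Keq = 0.03715 ⇒ Q>K, reverse
Step 1:
                  J         M         B
  init       0.1318     7.206    0.1425
  Δ         0.08371   -0.1256   -0.1256
  eq         0.2155      7.08   0.01694
  solve Keq expr → x = -0.04185; check Q = 0.03715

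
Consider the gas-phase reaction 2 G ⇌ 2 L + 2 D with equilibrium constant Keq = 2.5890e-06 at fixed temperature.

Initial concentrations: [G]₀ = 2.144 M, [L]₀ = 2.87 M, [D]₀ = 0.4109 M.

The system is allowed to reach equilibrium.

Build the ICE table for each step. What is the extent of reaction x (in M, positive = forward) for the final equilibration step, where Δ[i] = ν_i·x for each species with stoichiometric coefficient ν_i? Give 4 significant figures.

x = -0.2046 M

Q₀ = 0.3025 vs Keq = 2.5890e-06 ⇒ Q>K, reverse
Step 1:
                    G           L           D
  Initial       2.144        2.87      0.4109
  Change       0.4092     -0.4092     -0.4092
  Equil         2.553       2.461    0.001669
  solve Keq expr → x = -0.2046; check Q = 2.5890e-06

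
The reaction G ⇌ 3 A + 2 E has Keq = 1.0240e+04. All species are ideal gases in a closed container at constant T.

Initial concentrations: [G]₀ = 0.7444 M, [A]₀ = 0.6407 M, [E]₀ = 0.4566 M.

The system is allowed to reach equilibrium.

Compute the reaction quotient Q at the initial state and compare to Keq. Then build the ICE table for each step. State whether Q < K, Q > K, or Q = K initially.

Q₀ = 0.07366; Q < K (proceeds forward)

Q₀ = 0.07366 vs Keq = 1.0240e+04 ⇒ Q<K, forward
Step 1:
                  G         A         E
  I          0.7444    0.6407    0.4566
  C          -0.736     2.208     1.472
  E        0.008397     2.849     1.929
  solve Keq expr → x = 0.736; check Q = 1.0240e+04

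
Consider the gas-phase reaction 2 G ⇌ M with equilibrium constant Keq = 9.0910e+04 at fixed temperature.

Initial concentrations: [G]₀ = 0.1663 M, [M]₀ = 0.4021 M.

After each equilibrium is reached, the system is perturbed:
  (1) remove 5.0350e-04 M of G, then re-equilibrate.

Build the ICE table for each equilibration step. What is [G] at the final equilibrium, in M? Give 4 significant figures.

[G]_eq = 0.002307 M

Q₀ = 14.54 vs Keq = 9.0910e+04 ⇒ Q<K, forward
Step 1:
                    G           M
  I            0.1663      0.4021
  C            -0.164       0.082
  E          0.002308      0.4841
  solve Keq expr → x = 0.082; check Q = 9.0910e+04
Then remove 5.0350e-04 M of G.
Step 2:
                    G           M
  I          0.001804      0.4841
  C        5.0290e-04 -2.5145e-04
  E          0.002307      0.4838
  solve Keq expr → x = -2.5145e-04; check Q = 9.0910e+04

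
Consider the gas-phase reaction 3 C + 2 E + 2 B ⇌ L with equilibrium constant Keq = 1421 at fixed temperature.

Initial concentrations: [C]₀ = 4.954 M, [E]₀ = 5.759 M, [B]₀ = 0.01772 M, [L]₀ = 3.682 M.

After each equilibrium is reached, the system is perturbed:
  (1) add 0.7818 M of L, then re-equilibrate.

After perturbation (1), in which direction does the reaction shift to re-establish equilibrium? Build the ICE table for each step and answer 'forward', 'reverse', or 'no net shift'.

Direction: reverse

Q₀ = 2.908 vs Keq = 1421 ⇒ Q<K, forward
Step 1:
                    C           E           B           L
  I             4.954       5.759     0.01772       3.682
  C          -0.02536    -0.01691    -0.01691    0.008454
  E             4.929       5.742  8.1112e-04        3.69
  solve Keq expr → x = 0.008454; check Q = 1421
Then add 0.7818 M of L.
Step 2:
                    C           E           B           L
  I             4.929       5.742  8.1112e-04       4.472
  C        1.2261e-04  8.1741e-05  8.1741e-05 -4.0870e-05
  E             4.929       5.742  8.9286e-04       4.472
  solve Keq expr → x = -4.0870e-05; check Q = 1421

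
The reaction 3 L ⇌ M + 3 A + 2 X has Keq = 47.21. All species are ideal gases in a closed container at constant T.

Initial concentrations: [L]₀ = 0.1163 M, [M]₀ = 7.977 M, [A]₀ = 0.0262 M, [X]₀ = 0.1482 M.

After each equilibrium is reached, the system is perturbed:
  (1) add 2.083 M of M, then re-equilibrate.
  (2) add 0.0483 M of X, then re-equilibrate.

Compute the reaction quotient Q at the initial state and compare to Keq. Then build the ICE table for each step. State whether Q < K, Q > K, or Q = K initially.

Q₀ = 0.002003; Q < K (proceeds forward)

Q₀ = 0.002003 vs Keq = 47.21 ⇒ Q<K, forward
Step 1:
                  L         M         A         X
  Initial    0.1163     7.977    0.0262    0.1482
  Change   -0.09298   0.03099   0.09298   0.06199
  Equil     0.02332     8.008    0.1192    0.2102
  solve Keq expr → x = 0.03099; check Q = 47.21
Then add 2.083 M of M.
Step 2:
                  L         M         A         X
  Initial   0.02332     10.09    0.1192    0.2102
  Change   0.001478 -4.9262e-04 -0.001478 -9.8524e-04
  Equil      0.0248     10.09    0.1177    0.2092
  solve Keq expr → x = -4.9262e-04; check Q = 47.21
Then add 0.0483 M of X.
Step 3:
                  L         M         A         X
  Initial    0.0248     10.09    0.1177    0.2575
  Change   0.002855 -9.5158e-04 -0.002855 -0.001903
  Equil     0.02765     10.09    0.1148    0.2556
  solve Keq expr → x = -9.5158e-04; check Q = 47.21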